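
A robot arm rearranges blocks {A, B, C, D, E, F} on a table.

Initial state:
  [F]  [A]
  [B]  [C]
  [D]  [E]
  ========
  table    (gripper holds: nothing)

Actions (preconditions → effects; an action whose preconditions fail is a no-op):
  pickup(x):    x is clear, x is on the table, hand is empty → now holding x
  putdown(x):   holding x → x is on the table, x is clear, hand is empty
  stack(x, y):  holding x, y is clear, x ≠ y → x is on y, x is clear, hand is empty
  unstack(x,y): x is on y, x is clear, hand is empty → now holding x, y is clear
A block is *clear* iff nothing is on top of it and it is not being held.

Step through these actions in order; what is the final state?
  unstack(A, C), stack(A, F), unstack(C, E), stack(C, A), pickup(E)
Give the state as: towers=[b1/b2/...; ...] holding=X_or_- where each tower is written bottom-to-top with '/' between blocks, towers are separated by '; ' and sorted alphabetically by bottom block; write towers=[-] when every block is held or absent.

towers=[D/B/F/A/C] holding=E

step 1 (unstack(A, C)): towers=[D/B/F; E/C] holding=A
step 2 (stack(A, F)): towers=[D/B/F/A; E/C] holding=-
step 3 (unstack(C, E)): towers=[D/B/F/A; E] holding=C
step 4 (stack(C, A)): towers=[D/B/F/A/C; E] holding=-
step 5 (pickup(E)): towers=[D/B/F/A/C] holding=E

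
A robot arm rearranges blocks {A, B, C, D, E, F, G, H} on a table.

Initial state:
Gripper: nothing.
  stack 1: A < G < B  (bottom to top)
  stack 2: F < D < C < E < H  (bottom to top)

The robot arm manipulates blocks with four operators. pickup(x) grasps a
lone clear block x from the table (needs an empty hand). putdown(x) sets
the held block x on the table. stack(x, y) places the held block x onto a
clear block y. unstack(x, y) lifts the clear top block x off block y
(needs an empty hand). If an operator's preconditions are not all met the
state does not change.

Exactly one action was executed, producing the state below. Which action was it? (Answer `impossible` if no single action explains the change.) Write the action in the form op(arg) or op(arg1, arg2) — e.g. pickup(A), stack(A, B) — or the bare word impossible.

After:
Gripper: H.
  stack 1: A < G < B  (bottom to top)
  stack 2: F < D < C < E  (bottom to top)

unstack(H, E)

target: towers=[A/G/B; F/D/C/E] holding=H
     unstack(H, E) → towers=[A/G/B; F/D/C/E] holding=H  ← match
     unstack(B, G) → towers=[A/G; F/D/C/E/H] holding=B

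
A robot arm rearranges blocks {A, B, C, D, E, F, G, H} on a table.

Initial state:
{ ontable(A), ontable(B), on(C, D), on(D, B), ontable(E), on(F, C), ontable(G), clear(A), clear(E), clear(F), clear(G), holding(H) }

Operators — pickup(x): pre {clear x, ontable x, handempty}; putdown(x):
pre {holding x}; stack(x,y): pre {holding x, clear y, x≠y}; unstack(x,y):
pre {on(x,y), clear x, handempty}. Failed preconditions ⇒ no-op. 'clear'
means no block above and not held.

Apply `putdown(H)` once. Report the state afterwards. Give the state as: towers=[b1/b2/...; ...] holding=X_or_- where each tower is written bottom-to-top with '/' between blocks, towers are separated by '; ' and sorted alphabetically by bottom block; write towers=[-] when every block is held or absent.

towers=[A; B/D/C/F; E; G; H] holding=-

before: towers=[A; B/D/C/F; E; G] holding=H
pre[putdown(H)]: holding(H) ✓
all met → apply putdown(H)
after:  towers=[A; B/D/C/F; E; G; H] holding=-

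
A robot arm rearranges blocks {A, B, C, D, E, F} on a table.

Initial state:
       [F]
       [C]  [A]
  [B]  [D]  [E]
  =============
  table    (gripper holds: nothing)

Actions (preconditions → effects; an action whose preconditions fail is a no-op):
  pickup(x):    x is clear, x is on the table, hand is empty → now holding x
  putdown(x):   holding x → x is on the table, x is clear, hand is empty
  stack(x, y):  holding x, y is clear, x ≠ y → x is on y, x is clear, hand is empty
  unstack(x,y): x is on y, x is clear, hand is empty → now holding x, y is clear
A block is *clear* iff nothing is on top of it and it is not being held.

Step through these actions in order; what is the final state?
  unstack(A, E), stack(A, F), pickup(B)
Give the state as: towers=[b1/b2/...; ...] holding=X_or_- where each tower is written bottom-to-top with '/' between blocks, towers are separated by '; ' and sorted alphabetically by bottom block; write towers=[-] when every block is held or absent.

towers=[D/C/F/A; E] holding=B

step 1 (unstack(A, E)): towers=[B; D/C/F; E] holding=A
step 2 (stack(A, F)): towers=[B; D/C/F/A; E] holding=-
step 3 (pickup(B)): towers=[D/C/F/A; E] holding=B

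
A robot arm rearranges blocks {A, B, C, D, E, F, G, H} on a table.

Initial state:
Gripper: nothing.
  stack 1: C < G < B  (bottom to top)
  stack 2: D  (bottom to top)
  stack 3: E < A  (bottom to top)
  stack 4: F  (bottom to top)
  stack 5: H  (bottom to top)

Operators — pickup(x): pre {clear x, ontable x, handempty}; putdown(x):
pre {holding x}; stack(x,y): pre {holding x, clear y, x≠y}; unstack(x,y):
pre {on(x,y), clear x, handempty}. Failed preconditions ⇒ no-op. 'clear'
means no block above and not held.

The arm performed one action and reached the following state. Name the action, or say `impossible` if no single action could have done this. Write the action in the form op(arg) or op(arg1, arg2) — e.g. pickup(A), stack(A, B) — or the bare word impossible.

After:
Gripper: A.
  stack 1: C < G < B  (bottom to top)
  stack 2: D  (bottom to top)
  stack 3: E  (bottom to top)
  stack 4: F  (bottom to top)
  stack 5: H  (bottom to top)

unstack(A, E)

target: towers=[C/G/B; D; E; F; H] holding=A
     unstack(A, E) → towers=[C/G/B; D; E; F; H] holding=A  ← match
         pickup(H) → towers=[C/G/B; D; E/A; F] holding=H
     unstack(B, G) → towers=[C/G; D; E/A; F; H] holding=B
         pickup(F) → towers=[C/G/B; D; E/A; H] holding=F
         pickup(D) → towers=[C/G/B; E/A; F; H] holding=D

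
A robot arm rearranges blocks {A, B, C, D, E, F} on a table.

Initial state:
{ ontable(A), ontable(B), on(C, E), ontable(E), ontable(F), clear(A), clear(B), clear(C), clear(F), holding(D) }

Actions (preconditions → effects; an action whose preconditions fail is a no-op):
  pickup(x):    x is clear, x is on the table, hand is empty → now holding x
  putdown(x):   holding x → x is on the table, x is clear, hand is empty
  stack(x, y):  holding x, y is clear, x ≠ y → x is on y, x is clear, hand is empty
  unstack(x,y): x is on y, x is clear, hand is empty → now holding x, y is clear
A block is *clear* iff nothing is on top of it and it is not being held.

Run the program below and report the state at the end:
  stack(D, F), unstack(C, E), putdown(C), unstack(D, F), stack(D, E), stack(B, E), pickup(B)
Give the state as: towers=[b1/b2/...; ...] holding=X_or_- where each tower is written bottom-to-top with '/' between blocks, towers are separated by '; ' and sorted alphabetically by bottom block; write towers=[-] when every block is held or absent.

towers=[A; C; E/D; F] holding=B

step 1 (stack(D, F)): towers=[A; B; E/C; F/D] holding=-
step 2 (unstack(C, E)): towers=[A; B; E; F/D] holding=C
step 3 (putdown(C)): towers=[A; B; C; E; F/D] holding=-
step 4 (unstack(D, F)): towers=[A; B; C; E; F] holding=D
step 5 (stack(D, E)): towers=[A; B; C; E/D; F] holding=-
step 6 (stack(B, E)) [no-op]: towers=[A; B; C; E/D; F] holding=-
step 7 (pickup(B)): towers=[A; C; E/D; F] holding=B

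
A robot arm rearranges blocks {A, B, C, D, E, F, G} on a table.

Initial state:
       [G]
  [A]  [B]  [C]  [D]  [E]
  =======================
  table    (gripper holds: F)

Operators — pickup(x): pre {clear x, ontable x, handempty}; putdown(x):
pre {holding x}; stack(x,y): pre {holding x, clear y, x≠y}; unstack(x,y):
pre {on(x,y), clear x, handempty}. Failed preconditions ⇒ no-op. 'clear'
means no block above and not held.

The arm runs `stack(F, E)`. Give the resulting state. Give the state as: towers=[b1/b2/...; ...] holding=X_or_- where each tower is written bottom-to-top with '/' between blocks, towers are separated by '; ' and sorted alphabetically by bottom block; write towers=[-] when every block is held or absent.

before: towers=[A; B/G; C; D; E] holding=F
pre[stack(F, E)]: holding(F) ✓, clear(E) ✓, F≠E ✓
all met → apply stack(F, E)
after:  towers=[A; B/G; C; D; E/F] holding=-

towers=[A; B/G; C; D; E/F] holding=-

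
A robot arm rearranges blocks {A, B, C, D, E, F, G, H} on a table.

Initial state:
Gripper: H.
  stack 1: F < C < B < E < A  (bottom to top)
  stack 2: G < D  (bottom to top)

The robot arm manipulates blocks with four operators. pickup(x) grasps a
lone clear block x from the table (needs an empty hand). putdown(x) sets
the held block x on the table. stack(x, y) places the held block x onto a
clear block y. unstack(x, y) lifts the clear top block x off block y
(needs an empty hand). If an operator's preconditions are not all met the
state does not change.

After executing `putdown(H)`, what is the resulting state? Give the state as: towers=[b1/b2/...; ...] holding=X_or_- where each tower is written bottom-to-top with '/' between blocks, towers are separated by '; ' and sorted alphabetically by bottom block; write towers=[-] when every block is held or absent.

towers=[F/C/B/E/A; G/D; H] holding=-

before: towers=[F/C/B/E/A; G/D] holding=H
pre[putdown(H)]: holding(H) yes
all met → apply putdown(H)
after:  towers=[F/C/B/E/A; G/D; H] holding=-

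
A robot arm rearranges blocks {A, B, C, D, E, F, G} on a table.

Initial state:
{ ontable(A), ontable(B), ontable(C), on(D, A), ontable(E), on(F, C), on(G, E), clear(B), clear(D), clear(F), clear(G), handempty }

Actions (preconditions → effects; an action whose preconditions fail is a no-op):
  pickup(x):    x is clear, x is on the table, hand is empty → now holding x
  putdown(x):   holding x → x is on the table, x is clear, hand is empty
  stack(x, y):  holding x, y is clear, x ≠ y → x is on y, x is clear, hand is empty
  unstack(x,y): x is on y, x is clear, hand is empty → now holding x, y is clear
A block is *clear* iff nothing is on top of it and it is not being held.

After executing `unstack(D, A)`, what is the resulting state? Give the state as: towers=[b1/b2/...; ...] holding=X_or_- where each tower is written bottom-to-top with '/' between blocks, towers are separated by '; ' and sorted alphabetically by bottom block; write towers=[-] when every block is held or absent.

towers=[A; B; C/F; E/G] holding=D

before: towers=[A/D; B; C/F; E/G] holding=-
pre[unstack(D, A)]: on(D,A) yes, clear(D) yes, handempty yes
all met → apply unstack(D, A)
after:  towers=[A; B; C/F; E/G] holding=D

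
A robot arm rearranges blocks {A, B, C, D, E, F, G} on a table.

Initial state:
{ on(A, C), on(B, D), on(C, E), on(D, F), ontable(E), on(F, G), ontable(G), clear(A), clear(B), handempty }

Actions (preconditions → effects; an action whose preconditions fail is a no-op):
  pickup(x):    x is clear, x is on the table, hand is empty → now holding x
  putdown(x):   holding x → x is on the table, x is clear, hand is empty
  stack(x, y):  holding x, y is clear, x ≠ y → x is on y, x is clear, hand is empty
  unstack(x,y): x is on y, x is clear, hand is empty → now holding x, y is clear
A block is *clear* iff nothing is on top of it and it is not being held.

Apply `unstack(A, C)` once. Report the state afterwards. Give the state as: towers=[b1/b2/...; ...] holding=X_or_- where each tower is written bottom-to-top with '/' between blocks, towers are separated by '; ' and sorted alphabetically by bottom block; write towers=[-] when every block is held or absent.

towers=[E/C; G/F/D/B] holding=A

before: towers=[E/C/A; G/F/D/B] holding=-
pre[unstack(A, C)]: on(A,C) ✓, clear(A) ✓, handempty ✓
all met → apply unstack(A, C)
after:  towers=[E/C; G/F/D/B] holding=A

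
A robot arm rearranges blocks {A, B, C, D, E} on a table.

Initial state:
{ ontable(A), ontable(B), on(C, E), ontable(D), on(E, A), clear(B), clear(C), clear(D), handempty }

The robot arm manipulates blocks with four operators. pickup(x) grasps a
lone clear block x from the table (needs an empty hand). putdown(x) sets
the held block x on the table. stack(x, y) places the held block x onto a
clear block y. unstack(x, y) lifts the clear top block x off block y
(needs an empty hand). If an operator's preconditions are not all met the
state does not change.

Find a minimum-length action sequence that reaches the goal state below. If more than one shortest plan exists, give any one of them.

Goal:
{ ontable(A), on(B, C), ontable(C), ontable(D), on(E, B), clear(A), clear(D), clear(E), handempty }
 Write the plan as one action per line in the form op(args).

step 1 (unstack(C, E)): towers=[A/E; B; D] holding=C
step 2 (putdown(C)): towers=[A/E; B; C; D] holding=-
step 3 (pickup(B)): towers=[A/E; C; D] holding=B
step 4 (stack(B, C)): towers=[A/E; C/B; D] holding=-
step 5 (unstack(E, A)): towers=[A; C/B; D] holding=E
step 6 (stack(E, B)): towers=[A; C/B/E; D] holding=-
goal check: towers=[A; C/B/E; D] holding=- — reached (length 6, optimal by BFS)

unstack(C, E)
putdown(C)
pickup(B)
stack(B, C)
unstack(E, A)
stack(E, B)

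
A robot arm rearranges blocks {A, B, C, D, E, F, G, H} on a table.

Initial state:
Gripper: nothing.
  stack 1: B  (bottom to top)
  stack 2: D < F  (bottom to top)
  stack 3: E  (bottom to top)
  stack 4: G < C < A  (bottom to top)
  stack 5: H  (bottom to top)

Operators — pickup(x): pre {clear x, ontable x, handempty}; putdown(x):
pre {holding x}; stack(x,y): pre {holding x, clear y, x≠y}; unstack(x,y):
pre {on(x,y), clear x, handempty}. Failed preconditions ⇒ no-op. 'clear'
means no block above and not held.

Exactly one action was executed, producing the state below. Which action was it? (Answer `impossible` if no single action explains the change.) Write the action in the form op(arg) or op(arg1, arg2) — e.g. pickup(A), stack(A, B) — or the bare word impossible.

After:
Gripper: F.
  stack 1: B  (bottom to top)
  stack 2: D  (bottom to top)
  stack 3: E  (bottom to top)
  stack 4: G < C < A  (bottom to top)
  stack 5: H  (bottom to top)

unstack(F, D)

target: towers=[B; D; E; G/C/A; H] holding=F
     unstack(A, C) → towers=[B; D/F; E; G/C; H] holding=A
         pickup(E) → towers=[B; D/F; G/C/A; H] holding=E
         pickup(H) → towers=[B; D/F; E; G/C/A] holding=H
         pickup(B) → towers=[D/F; E; G/C/A; H] holding=B
     unstack(F, D) → towers=[B; D; E; G/C/A; H] holding=F  ← match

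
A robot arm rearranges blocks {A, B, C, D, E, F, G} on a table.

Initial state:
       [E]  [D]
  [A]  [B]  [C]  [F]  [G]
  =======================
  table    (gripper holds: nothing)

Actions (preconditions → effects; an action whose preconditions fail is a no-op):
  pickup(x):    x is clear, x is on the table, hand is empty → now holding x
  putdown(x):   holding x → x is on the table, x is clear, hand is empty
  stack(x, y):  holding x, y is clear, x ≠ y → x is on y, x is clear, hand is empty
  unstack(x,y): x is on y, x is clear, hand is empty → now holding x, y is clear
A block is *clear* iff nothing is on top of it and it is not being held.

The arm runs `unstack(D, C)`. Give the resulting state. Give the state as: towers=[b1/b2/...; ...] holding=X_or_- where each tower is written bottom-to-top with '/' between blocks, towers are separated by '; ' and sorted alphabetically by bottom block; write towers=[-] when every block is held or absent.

towers=[A; B/E; C; F; G] holding=D

before: towers=[A; B/E; C/D; F; G] holding=-
pre[unstack(D, C)]: on(D,C) ok, clear(D) ok, handempty ok
all met → apply unstack(D, C)
after:  towers=[A; B/E; C; F; G] holding=D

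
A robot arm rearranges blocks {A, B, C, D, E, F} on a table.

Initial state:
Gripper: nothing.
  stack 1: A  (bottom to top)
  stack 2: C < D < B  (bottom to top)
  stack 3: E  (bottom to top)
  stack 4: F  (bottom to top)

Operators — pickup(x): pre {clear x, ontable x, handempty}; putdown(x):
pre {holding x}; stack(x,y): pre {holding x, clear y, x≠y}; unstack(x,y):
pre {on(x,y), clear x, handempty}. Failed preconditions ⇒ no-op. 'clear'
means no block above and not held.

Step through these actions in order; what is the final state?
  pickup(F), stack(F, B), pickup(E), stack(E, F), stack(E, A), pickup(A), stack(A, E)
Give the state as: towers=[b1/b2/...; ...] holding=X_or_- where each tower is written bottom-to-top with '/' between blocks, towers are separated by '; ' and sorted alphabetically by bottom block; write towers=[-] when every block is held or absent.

step 1 (pickup(F)): towers=[A; C/D/B; E] holding=F
step 2 (stack(F, B)): towers=[A; C/D/B/F; E] holding=-
step 3 (pickup(E)): towers=[A; C/D/B/F] holding=E
step 4 (stack(E, F)): towers=[A; C/D/B/F/E] holding=-
step 5 (stack(E, A)) [no-op]: towers=[A; C/D/B/F/E] holding=-
step 6 (pickup(A)): towers=[C/D/B/F/E] holding=A
step 7 (stack(A, E)): towers=[C/D/B/F/E/A] holding=-

towers=[C/D/B/F/E/A] holding=-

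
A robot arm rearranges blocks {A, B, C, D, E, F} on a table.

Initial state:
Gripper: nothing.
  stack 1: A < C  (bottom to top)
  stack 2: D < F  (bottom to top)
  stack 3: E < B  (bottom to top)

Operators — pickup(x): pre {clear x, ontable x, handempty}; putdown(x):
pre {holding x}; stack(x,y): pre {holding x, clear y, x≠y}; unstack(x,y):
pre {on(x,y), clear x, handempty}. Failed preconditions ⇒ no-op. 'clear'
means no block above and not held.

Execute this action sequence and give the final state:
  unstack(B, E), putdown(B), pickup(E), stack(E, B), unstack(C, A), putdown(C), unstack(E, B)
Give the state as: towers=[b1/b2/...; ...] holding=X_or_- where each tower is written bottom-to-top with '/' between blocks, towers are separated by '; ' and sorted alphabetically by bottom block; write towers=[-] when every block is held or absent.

towers=[A; B; C; D/F] holding=E

step 1 (unstack(B, E)): towers=[A/C; D/F; E] holding=B
step 2 (putdown(B)): towers=[A/C; B; D/F; E] holding=-
step 3 (pickup(E)): towers=[A/C; B; D/F] holding=E
step 4 (stack(E, B)): towers=[A/C; B/E; D/F] holding=-
step 5 (unstack(C, A)): towers=[A; B/E; D/F] holding=C
step 6 (putdown(C)): towers=[A; B/E; C; D/F] holding=-
step 7 (unstack(E, B)): towers=[A; B; C; D/F] holding=E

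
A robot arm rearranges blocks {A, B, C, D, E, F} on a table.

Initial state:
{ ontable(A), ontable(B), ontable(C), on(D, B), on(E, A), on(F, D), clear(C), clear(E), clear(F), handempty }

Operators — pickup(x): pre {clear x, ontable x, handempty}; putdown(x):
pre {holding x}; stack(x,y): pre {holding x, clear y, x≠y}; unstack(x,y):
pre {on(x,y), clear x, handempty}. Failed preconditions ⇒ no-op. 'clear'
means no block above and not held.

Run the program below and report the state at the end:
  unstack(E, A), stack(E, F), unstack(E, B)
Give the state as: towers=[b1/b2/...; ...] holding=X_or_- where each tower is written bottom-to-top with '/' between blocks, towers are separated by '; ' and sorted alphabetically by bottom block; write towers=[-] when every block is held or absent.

towers=[A; B/D/F/E; C] holding=-

step 1 (unstack(E, A)): towers=[A; B/D/F; C] holding=E
step 2 (stack(E, F)): towers=[A; B/D/F/E; C] holding=-
step 3 (unstack(E, B)) [no-op]: towers=[A; B/D/F/E; C] holding=-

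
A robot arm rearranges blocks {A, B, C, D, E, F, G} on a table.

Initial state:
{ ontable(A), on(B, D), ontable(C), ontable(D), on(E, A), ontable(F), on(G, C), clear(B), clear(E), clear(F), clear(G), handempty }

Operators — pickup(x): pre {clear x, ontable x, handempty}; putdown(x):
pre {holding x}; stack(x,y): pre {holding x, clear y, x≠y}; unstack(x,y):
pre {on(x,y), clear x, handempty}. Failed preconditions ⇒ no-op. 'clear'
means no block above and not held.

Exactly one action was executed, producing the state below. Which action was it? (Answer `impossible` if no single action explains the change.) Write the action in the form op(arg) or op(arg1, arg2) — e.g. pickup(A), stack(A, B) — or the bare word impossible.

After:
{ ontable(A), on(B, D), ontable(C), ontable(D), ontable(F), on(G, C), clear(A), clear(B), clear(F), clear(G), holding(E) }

target: towers=[A; C/G; D/B; F] holding=E
     unstack(B, D) → towers=[A/E; C/G; D; F] holding=B
         pickup(F) → towers=[A/E; C/G; D/B] holding=F
     unstack(G, C) → towers=[A/E; C; D/B; F] holding=G
     unstack(E, A) → towers=[A; C/G; D/B; F] holding=E  ← match

unstack(E, A)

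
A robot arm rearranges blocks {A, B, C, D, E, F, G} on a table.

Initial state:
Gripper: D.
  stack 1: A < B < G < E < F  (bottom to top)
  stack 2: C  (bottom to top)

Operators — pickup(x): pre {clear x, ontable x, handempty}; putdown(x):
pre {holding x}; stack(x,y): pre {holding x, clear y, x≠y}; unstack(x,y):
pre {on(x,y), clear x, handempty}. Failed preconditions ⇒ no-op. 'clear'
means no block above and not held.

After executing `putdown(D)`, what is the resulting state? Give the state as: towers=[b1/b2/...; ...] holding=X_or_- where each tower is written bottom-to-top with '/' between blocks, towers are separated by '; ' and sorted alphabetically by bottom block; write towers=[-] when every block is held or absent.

before: towers=[A/B/G/E/F; C] holding=D
pre[putdown(D)]: holding(D) ok
all met → apply putdown(D)
after:  towers=[A/B/G/E/F; C; D] holding=-

towers=[A/B/G/E/F; C; D] holding=-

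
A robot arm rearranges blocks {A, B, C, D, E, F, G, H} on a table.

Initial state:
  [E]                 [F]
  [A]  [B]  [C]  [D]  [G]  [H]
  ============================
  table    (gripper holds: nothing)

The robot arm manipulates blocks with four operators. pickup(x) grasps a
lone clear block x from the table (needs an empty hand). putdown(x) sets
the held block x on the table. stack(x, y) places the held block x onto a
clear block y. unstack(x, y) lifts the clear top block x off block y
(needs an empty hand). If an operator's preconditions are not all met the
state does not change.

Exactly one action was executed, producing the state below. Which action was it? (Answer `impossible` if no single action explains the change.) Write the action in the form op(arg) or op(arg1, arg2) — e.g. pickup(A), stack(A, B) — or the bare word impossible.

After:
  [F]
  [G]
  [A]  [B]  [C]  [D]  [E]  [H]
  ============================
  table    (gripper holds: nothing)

impossible

target: towers=[A/G/F; B; C; D; E; H] holding=-
     unstack(E, A) → towers=[A; B; C; D; G/F; H] holding=E
         pickup(H) → towers=[A/E; B; C; D; G/F] holding=H
         pickup(B) → towers=[A/E; C; D; G/F; H] holding=B
     unstack(F, G) → towers=[A/E; B; C; D; G; H] holding=F
         pickup(D) → towers=[A/E; B; C; G/F; H] holding=D
         pickup(C) → towers=[A/E; B; D; G/F; H] holding=C
none of the 6 applicable actions match → impossible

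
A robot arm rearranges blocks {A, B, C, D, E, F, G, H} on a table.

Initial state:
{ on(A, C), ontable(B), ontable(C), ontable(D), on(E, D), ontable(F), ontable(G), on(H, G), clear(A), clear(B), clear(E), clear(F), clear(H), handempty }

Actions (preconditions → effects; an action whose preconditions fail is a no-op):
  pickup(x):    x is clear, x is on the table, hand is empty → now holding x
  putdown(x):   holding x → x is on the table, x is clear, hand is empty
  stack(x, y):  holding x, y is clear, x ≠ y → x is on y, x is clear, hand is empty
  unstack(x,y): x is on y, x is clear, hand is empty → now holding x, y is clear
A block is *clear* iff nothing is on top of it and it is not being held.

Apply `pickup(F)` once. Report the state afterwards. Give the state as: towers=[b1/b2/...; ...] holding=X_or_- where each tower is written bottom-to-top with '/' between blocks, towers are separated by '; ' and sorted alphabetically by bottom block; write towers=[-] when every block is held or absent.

towers=[B; C/A; D/E; G/H] holding=F

before: towers=[B; C/A; D/E; F; G/H] holding=-
pre[pickup(F)]: clear(F) ✓, ontable(F) ✓, handempty ✓
all met → apply pickup(F)
after:  towers=[B; C/A; D/E; G/H] holding=F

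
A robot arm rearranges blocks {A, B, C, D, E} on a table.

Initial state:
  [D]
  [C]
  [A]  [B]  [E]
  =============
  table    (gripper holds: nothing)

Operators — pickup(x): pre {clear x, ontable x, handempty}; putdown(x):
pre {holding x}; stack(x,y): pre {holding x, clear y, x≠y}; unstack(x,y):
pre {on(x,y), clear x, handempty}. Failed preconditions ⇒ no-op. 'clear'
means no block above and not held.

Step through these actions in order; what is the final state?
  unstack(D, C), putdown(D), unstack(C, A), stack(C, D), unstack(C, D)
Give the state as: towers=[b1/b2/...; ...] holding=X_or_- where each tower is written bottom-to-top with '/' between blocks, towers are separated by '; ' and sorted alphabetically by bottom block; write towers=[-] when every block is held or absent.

step 1 (unstack(D, C)): towers=[A/C; B; E] holding=D
step 2 (putdown(D)): towers=[A/C; B; D; E] holding=-
step 3 (unstack(C, A)): towers=[A; B; D; E] holding=C
step 4 (stack(C, D)): towers=[A; B; D/C; E] holding=-
step 5 (unstack(C, D)): towers=[A; B; D; E] holding=C

towers=[A; B; D; E] holding=C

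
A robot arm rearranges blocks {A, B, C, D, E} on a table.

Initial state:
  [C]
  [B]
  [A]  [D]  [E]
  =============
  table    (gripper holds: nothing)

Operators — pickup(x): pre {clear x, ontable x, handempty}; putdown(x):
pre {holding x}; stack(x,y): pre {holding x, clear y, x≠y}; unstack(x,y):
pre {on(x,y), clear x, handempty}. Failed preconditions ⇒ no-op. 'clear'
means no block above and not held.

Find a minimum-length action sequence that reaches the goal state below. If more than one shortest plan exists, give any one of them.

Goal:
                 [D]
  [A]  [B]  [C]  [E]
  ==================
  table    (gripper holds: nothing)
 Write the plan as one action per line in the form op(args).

pickup(D)
stack(D, E)
unstack(C, B)
putdown(C)
unstack(B, A)
putdown(B)

step 1 (pickup(D)): towers=[A/B/C; E] holding=D
step 2 (stack(D, E)): towers=[A/B/C; E/D] holding=-
step 3 (unstack(C, B)): towers=[A/B; E/D] holding=C
step 4 (putdown(C)): towers=[A/B; C; E/D] holding=-
step 5 (unstack(B, A)): towers=[A; C; E/D] holding=B
step 6 (putdown(B)): towers=[A; B; C; E/D] holding=-
goal check: towers=[A; B; C; E/D] holding=- — reached (length 6, optimal by BFS)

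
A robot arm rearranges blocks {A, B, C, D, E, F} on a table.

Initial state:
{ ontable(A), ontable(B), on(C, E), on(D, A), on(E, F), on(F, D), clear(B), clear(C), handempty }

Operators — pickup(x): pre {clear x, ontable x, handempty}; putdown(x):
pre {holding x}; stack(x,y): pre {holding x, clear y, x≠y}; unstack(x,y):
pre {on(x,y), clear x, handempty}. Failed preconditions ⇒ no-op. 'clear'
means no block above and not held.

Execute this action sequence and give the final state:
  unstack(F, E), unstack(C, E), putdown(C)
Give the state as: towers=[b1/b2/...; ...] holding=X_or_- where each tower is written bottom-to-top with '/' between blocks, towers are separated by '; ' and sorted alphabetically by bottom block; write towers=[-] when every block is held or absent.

step 1 (unstack(F, E)) [no-op]: towers=[A/D/F/E/C; B] holding=-
step 2 (unstack(C, E)): towers=[A/D/F/E; B] holding=C
step 3 (putdown(C)): towers=[A/D/F/E; B; C] holding=-

towers=[A/D/F/E; B; C] holding=-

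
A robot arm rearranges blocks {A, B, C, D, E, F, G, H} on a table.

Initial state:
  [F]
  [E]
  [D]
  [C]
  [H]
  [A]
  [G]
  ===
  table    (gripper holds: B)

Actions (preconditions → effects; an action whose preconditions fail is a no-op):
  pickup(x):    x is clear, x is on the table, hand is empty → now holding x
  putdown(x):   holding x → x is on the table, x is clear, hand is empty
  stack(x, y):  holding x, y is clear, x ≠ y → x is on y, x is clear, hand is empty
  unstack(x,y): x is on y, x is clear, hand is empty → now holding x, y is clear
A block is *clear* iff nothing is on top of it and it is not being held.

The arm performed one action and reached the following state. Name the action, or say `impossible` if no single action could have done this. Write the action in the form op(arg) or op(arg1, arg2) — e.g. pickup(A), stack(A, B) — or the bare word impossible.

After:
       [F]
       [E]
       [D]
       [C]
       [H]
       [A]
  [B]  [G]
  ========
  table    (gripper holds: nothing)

putdown(B)

target: towers=[B; G/A/H/C/D/E/F] holding=-
        putdown(B) → towers=[B; G/A/H/C/D/E/F] holding=-  ← match
       stack(B, F) → towers=[G/A/H/C/D/E/F/B] holding=-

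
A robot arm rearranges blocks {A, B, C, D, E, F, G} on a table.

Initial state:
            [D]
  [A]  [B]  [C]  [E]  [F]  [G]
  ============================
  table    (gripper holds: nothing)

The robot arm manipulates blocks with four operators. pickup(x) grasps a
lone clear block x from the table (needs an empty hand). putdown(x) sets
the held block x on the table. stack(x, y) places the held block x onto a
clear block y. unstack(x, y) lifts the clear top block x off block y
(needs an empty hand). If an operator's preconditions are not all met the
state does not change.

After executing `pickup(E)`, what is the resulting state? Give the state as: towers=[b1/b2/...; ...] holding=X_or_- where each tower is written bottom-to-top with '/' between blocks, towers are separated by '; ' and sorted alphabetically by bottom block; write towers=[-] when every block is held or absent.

towers=[A; B; C/D; F; G] holding=E

before: towers=[A; B; C/D; E; F; G] holding=-
pre[pickup(E)]: clear(E) yes, ontable(E) yes, handempty yes
all met → apply pickup(E)
after:  towers=[A; B; C/D; F; G] holding=E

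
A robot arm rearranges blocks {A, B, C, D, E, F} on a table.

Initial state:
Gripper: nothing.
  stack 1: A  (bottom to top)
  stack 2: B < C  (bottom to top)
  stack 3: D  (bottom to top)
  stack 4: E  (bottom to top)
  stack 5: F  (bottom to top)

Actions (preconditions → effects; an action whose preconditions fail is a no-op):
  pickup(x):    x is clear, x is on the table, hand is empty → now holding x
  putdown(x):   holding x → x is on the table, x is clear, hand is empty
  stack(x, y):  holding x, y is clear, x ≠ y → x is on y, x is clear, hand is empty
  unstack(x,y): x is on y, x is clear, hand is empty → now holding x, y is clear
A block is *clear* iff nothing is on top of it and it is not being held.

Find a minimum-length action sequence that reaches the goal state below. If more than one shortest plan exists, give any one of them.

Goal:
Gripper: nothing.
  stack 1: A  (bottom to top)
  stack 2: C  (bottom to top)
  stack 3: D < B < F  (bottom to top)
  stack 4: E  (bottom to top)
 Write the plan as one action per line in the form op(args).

unstack(C, B)
putdown(C)
pickup(B)
stack(B, D)
pickup(F)
stack(F, B)

step 1 (unstack(C, B)): towers=[A; B; D; E; F] holding=C
step 2 (putdown(C)): towers=[A; B; C; D; E; F] holding=-
step 3 (pickup(B)): towers=[A; C; D; E; F] holding=B
step 4 (stack(B, D)): towers=[A; C; D/B; E; F] holding=-
step 5 (pickup(F)): towers=[A; C; D/B; E] holding=F
step 6 (stack(F, B)): towers=[A; C; D/B/F; E] holding=-
goal check: towers=[A; C; D/B/F; E] holding=- — reached (length 6, optimal by BFS)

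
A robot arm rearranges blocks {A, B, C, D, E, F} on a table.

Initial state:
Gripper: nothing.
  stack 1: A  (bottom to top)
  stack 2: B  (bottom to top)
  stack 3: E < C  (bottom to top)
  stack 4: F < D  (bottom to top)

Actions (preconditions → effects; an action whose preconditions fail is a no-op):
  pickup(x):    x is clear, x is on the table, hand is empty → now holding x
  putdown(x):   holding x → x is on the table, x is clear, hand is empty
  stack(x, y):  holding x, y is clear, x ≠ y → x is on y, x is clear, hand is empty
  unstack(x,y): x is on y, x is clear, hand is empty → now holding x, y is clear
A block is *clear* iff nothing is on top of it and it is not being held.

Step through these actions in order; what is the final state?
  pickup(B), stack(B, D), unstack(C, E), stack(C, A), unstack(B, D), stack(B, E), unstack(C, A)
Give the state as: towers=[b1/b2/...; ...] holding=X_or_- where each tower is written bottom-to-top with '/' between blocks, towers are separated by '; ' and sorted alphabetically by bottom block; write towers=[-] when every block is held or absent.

towers=[A; E/B; F/D] holding=C

step 1 (pickup(B)): towers=[A; E/C; F/D] holding=B
step 2 (stack(B, D)): towers=[A; E/C; F/D/B] holding=-
step 3 (unstack(C, E)): towers=[A; E; F/D/B] holding=C
step 4 (stack(C, A)): towers=[A/C; E; F/D/B] holding=-
step 5 (unstack(B, D)): towers=[A/C; E; F/D] holding=B
step 6 (stack(B, E)): towers=[A/C; E/B; F/D] holding=-
step 7 (unstack(C, A)): towers=[A; E/B; F/D] holding=C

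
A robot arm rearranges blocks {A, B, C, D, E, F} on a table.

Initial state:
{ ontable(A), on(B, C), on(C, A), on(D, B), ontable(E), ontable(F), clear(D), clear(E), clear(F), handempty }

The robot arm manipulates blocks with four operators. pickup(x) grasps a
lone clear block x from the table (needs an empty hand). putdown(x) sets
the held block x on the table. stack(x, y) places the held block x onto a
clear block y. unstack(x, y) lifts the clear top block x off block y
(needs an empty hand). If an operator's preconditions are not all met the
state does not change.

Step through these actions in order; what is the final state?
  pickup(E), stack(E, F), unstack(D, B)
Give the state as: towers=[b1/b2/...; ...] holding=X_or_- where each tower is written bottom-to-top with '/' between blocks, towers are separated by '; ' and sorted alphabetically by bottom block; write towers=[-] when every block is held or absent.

towers=[A/C/B; F/E] holding=D

step 1 (pickup(E)): towers=[A/C/B/D; F] holding=E
step 2 (stack(E, F)): towers=[A/C/B/D; F/E] holding=-
step 3 (unstack(D, B)): towers=[A/C/B; F/E] holding=D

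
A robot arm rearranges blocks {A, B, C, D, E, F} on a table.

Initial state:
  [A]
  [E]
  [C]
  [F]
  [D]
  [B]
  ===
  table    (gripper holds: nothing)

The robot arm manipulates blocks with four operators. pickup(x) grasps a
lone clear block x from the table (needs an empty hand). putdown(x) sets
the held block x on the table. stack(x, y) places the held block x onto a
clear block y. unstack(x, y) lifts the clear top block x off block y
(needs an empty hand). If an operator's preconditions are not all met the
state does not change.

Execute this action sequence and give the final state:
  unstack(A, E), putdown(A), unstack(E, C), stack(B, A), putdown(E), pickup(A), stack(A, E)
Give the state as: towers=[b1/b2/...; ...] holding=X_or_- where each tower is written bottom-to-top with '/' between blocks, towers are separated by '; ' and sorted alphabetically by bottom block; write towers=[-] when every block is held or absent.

towers=[B/D/F/C; E/A] holding=-

step 1 (unstack(A, E)): towers=[B/D/F/C/E] holding=A
step 2 (putdown(A)): towers=[A; B/D/F/C/E] holding=-
step 3 (unstack(E, C)): towers=[A; B/D/F/C] holding=E
step 4 (stack(B, A)) [no-op]: towers=[A; B/D/F/C] holding=E
step 5 (putdown(E)): towers=[A; B/D/F/C; E] holding=-
step 6 (pickup(A)): towers=[B/D/F/C; E] holding=A
step 7 (stack(A, E)): towers=[B/D/F/C; E/A] holding=-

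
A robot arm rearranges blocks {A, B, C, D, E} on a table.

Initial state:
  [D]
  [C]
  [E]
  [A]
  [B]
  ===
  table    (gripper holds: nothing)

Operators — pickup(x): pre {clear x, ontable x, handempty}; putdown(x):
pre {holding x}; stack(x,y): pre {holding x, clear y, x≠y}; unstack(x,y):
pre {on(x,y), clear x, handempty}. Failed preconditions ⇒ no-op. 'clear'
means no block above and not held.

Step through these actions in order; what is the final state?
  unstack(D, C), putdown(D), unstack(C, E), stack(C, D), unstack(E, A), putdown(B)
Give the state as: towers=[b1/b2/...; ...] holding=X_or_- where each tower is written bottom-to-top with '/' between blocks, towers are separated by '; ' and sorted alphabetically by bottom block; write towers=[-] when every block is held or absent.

towers=[B/A; D/C] holding=E

step 1 (unstack(D, C)): towers=[B/A/E/C] holding=D
step 2 (putdown(D)): towers=[B/A/E/C; D] holding=-
step 3 (unstack(C, E)): towers=[B/A/E; D] holding=C
step 4 (stack(C, D)): towers=[B/A/E; D/C] holding=-
step 5 (unstack(E, A)): towers=[B/A; D/C] holding=E
step 6 (putdown(B)) [no-op]: towers=[B/A; D/C] holding=E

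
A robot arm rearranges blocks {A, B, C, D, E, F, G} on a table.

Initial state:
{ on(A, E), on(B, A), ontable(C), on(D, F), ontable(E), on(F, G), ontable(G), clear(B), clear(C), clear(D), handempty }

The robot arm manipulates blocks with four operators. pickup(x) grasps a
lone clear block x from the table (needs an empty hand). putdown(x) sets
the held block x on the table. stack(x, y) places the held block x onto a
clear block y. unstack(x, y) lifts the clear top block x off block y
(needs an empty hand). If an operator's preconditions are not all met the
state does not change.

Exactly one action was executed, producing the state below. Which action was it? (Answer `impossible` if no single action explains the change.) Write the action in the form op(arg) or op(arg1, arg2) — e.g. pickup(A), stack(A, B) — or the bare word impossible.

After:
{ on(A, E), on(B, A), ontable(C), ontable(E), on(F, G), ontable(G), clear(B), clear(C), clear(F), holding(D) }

unstack(D, F)

target: towers=[C; E/A/B; G/F] holding=D
     unstack(B, A) → towers=[C; E/A; G/F/D] holding=B
     unstack(D, F) → towers=[C; E/A/B; G/F] holding=D  ← match
         pickup(C) → towers=[E/A/B; G/F/D] holding=C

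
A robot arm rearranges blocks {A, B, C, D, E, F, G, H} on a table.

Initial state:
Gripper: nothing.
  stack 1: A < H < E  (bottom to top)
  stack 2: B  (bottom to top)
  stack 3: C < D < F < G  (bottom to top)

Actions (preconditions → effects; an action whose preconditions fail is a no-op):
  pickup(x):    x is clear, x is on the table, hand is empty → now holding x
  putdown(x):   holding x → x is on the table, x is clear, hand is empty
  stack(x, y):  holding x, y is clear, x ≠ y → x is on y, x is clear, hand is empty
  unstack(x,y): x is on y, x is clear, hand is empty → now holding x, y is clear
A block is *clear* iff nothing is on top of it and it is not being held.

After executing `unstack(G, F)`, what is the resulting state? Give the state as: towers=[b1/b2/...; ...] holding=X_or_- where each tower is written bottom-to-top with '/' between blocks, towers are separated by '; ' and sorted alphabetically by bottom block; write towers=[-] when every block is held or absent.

towers=[A/H/E; B; C/D/F] holding=G

before: towers=[A/H/E; B; C/D/F/G] holding=-
pre[unstack(G, F)]: on(G,F) yes, clear(G) yes, handempty yes
all met → apply unstack(G, F)
after:  towers=[A/H/E; B; C/D/F] holding=G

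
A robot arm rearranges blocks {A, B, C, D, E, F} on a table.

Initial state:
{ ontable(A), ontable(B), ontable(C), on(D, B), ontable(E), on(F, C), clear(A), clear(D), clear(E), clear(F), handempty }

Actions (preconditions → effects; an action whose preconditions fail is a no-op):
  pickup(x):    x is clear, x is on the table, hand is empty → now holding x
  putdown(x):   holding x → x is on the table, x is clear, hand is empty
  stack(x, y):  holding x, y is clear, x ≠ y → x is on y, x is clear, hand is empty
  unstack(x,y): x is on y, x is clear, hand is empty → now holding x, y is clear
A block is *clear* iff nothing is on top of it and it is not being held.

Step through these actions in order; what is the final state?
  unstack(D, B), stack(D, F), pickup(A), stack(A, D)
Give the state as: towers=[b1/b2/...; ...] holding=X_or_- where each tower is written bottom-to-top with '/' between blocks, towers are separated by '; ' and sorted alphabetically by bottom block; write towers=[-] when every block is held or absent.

towers=[B; C/F/D/A; E] holding=-

step 1 (unstack(D, B)): towers=[A; B; C/F; E] holding=D
step 2 (stack(D, F)): towers=[A; B; C/F/D; E] holding=-
step 3 (pickup(A)): towers=[B; C/F/D; E] holding=A
step 4 (stack(A, D)): towers=[B; C/F/D/A; E] holding=-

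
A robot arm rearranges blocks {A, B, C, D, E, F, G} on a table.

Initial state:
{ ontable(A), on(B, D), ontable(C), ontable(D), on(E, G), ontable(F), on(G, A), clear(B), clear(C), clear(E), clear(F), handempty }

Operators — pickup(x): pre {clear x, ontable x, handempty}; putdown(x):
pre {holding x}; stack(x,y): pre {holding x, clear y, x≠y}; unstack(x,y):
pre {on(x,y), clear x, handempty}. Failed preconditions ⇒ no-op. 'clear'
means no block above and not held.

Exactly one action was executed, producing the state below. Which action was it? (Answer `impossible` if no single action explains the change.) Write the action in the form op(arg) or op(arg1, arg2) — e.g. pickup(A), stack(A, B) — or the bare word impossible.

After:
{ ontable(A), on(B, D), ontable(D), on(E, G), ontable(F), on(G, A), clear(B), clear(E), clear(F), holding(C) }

target: towers=[A/G/E; D/B; F] holding=C
     unstack(B, D) → towers=[A/G/E; C; D; F] holding=B
         pickup(F) → towers=[A/G/E; C; D/B] holding=F
     unstack(E, G) → towers=[A/G; C; D/B; F] holding=E
         pickup(C) → towers=[A/G/E; D/B; F] holding=C  ← match

pickup(C)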